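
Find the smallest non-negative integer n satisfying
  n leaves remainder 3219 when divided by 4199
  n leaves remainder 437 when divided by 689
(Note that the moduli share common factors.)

gcd(4199, 689) = 13 and 13 | (437 − 3219), so the pair is consistent; merging gives n ≡ 179577 (mod 222547), where 222547 = lcm(4199, 689).
The solution is unique modulo lcm(4199, 689) = 222547.

179577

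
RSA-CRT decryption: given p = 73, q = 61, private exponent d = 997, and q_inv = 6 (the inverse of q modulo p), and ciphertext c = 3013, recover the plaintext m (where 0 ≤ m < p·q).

d_p = d mod (p−1) = 997 mod 72 = 61; d_q = d mod (q−1) = 37.
m₁ = c^(d_p) mod p: c ≡ 20 (mod 73), and 20^61 mod 73 = 34.
m₂ = c^(d_q) mod q: c ≡ 24 (mod 61), and 24^37 mod 61 = 53.
h = q_inv·(m₁ − m₂) mod p = 6·(34 − 53) mod 73 = 32.
m = m₂ + h·q = 53 + 32·61 = 2005.

2005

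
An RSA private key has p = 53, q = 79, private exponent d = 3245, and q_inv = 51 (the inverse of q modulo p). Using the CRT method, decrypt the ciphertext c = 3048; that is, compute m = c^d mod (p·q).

3731

d_p = d mod (p−1) = 3245 mod 52 = 21; d_q = d mod (q−1) = 47.
m₁ = c^(d_p) mod p: c ≡ 27 (mod 53), and 27^21 mod 53 = 21.
m₂ = c^(d_q) mod q: c ≡ 46 (mod 79), and 46^47 mod 79 = 18.
h = q_inv·(m₁ − m₂) mod p = 51·(21 − 18) mod 53 = 47.
m = m₂ + h·q = 18 + 47·79 = 3731.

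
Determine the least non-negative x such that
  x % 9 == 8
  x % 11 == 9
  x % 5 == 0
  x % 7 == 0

350

The moduli are pairwise coprime; N = 9·11·5·7 = 3465.
N/9 = 385; 385 ≡ 7 (mod 9); 7·4 ≡ 1, so inverse 4.
N/11 = 315; 315 ≡ 7 (mod 11); 7·8 ≡ 1, so inverse 8.
N/5 = 693; 693 ≡ 3 (mod 5); 3·2 ≡ 1, so inverse 2.
N/7 = 495; 495 ≡ 5 (mod 7); 5·3 ≡ 1, so inverse 3.
x ≡ 8·385·4 + 9·315·8 + 0·693·2 + 0·495·3 = 35000.
35000 mod 3465 = 350.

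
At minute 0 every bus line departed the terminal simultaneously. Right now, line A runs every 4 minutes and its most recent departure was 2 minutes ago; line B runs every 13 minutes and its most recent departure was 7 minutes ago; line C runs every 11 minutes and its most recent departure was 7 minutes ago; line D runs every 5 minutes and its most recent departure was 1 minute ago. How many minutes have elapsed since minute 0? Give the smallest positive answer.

1866

The moduli are pairwise coprime; N = 4·13·11·5 = 2860.
N/4 = 715; 715 ≡ 3 (mod 4); 3·3 ≡ 1, so inverse 3.
N/13 = 220; 220 ≡ 12 (mod 13); 12·12 ≡ 1, so inverse 12.
N/11 = 260; 260 ≡ 7 (mod 11); 7·8 ≡ 1, so inverse 8.
N/5 = 572; 572 ≡ 2 (mod 5); 2·3 ≡ 1, so inverse 3.
t ≡ 2·715·3 + 7·220·12 + 7·260·8 + 1·572·3 = 39046.
39046 mod 2860 = 1866.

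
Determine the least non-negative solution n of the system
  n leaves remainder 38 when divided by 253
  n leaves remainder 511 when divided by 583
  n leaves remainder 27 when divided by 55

Combine the congruences pairwise.
gcd(253, 583) = 11 and 11 | (511 − 38), so the pair is consistent; merging gives n ≡ 4592 (mod 13409), where 13409 = lcm(253, 583).
gcd(13409, 55) = 11 and 11 | (27 − 4592), so the pair is consistent; merging gives n ≡ 4592 (mod 67045), where 67045 = lcm(13409, 55).
The solution is unique modulo lcm(253, 583, 55) = 67045.

4592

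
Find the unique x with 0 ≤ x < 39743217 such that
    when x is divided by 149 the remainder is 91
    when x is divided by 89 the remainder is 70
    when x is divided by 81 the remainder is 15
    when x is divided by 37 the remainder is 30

From x ≡ 91 (mod 149) write x = 91 + 149t. Substituting into x ≡ 70 (mod 89) gives 149t ≡ 68 (mod 89), and since 60⁻¹ ≡ 46 (mod 89), t ≡ 13. Hence x ≡ 91 + 149·13 = 2028 (mod 13261).
From x ≡ 2028 (mod 13261) write x = 2028 + 13261t. Substituting into x ≡ 15 (mod 81) gives 13261t ≡ 12 (mod 81), and since 58⁻¹ ≡ 7 (mod 81), t ≡ 3. Hence x ≡ 2028 + 13261·3 = 41811 (mod 1074141).
From x ≡ 41811 (mod 1074141) write x = 41811 + 1074141t. Substituting into x ≡ 30 (mod 37) gives 1074141t ≡ 29 (mod 37), and since 31⁻¹ ≡ 6 (mod 37), t ≡ 26. Hence x ≡ 41811 + 1074141·26 = 27969477 (mod 39743217).

27969477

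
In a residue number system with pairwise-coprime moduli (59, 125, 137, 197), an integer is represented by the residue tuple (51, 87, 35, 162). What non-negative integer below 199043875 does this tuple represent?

From x ≡ 51 (mod 59) write x = 51 + 59t. Substituting into x ≡ 87 (mod 125) gives 59t ≡ 36 (mod 125), and since 59⁻¹ ≡ 89 (mod 125), t ≡ 79. Hence x ≡ 51 + 59·79 = 4712 (mod 7375).
From x ≡ 4712 (mod 7375) write x = 4712 + 7375t. Substituting into x ≡ 35 (mod 137) gives 7375t ≡ 118 (mod 137), and since 114⁻¹ ≡ 131 (mod 137), t ≡ 114. Hence x ≡ 4712 + 7375·114 = 845462 (mod 1010375).
From x ≡ 845462 (mod 1010375) write x = 845462 + 1010375t. Substituting into x ≡ 162 (mod 197) gives 1010375t ≡ 27 (mod 197), and since 159⁻¹ ≡ 57 (mod 197), t ≡ 160. Hence x ≡ 845462 + 1010375·160 = 162505462 (mod 199043875).

162505462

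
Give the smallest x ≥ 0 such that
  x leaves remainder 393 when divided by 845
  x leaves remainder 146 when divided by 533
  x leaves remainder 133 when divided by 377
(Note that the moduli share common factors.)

362053

gcd(845, 533) = 13 and 13 | (146 − 393), so the pair is consistent; merging gives x ≡ 15603 (mod 34645), where 34645 = lcm(845, 533).
gcd(34645, 377) = 13 and 13 | (133 − 15603), so the pair is consistent; merging gives x ≡ 362053 (mod 1004705), where 1004705 = lcm(34645, 377).
The solution is unique modulo lcm(845, 533, 377) = 1004705.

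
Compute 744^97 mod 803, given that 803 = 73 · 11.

Mod 73: 744 ≡ 14; by Fermat, exponent reduces to 97 mod 72 = 25; 14^25 ≡ 20 (mod 73).
Mod 11: 744 ≡ 7; by Fermat, exponent reduces to 97 mod 10 = 7; 7^7 ≡ 6 (mod 11).
Combine by CRT: x ≡ 20 (mod 73), x ≡ 6 (mod 11) ⇒ x ≡ 677 (mod 803).

677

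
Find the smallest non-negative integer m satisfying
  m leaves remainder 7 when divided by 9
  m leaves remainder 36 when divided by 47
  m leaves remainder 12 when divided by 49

From m ≡ 7 (mod 9) write m = 7 + 9t. Substituting into m ≡ 36 (mod 47) gives 9t ≡ 29 (mod 47), and since 9⁻¹ ≡ 21 (mod 47), t ≡ 45. Hence m ≡ 7 + 9·45 = 412 (mod 423).
From m ≡ 412 (mod 423) write m = 412 + 423t. Substituting into m ≡ 12 (mod 49) gives 423t ≡ 41 (mod 49), and since 31⁻¹ ≡ 19 (mod 49), t ≡ 44. Hence m ≡ 412 + 423·44 = 19024 (mod 20727).

19024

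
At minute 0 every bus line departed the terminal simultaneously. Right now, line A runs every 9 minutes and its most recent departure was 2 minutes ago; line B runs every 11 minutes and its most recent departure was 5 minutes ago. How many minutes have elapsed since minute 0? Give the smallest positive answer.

From t ≡ 2 (mod 9) write t = 2 + 9s. Substituting into t ≡ 5 (mod 11) gives 9s ≡ 3 (mod 11), and since 9⁻¹ ≡ 5 (mod 11), s ≡ 4. Hence t ≡ 2 + 9·4 = 38 (mod 99).

38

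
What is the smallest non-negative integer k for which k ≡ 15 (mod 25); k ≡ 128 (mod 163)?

4040

Combine the congruences pairwise.
From k ≡ 15 (mod 25) write k = 15 + 25t. Substituting into k ≡ 128 (mod 163) gives 25t ≡ 113 (mod 163), and since 25⁻¹ ≡ 150 (mod 163), t ≡ 161. Hence k ≡ 15 + 25·161 = 4040 (mod 4075).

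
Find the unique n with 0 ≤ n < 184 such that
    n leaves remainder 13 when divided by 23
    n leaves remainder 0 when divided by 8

128

From n ≡ 13 (mod 23) write n = 13 + 23t. Substituting into n ≡ 0 (mod 8) gives 23t ≡ 3 (mod 8), and since 7⁻¹ ≡ 7 (mod 8), t ≡ 5. Hence n ≡ 13 + 23·5 = 128 (mod 184).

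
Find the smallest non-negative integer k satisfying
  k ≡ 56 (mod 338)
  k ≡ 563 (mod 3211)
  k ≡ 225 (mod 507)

gcd(338, 3211) = 169 and 169 | (563 − 56), so the pair is consistent; merging gives k ≡ 3774 (mod 6422), where 6422 = lcm(338, 3211).
gcd(6422, 507) = 169 and 169 | (225 − 3774), so the pair is consistent; merging gives k ≡ 3774 (mod 19266), where 19266 = lcm(6422, 507).
The solution is unique modulo lcm(338, 3211, 507) = 19266.

3774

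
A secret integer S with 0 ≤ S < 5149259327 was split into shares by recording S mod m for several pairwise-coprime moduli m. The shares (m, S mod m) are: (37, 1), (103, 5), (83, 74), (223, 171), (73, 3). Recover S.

From S ≡ 1 (mod 37) write S = 1 + 37t. Substituting into S ≡ 5 (mod 103) gives 37t ≡ 4 (mod 103), and since 37⁻¹ ≡ 39 (mod 103), t ≡ 53. Hence S ≡ 1 + 37·53 = 1962 (mod 3811).
From S ≡ 1962 (mod 3811) write S = 1962 + 3811t. Substituting into S ≡ 74 (mod 83) gives 3811t ≡ 21 (mod 83), and since 76⁻¹ ≡ 71 (mod 83), t ≡ 80. Hence S ≡ 1962 + 3811·80 = 306842 (mod 316313).
From S ≡ 306842 (mod 316313) write S = 306842 + 316313t. Substituting into S ≡ 171 (mod 223) gives 316313t ≡ 177 (mod 223), and since 99⁻¹ ≡ 214 (mod 223), t ≡ 191. Hence S ≡ 306842 + 316313·191 = 60722625 (mod 70537799).
From S ≡ 60722625 (mod 70537799) write S = 60722625 + 70537799t. Substituting into S ≡ 3 (mod 73) gives 70537799t ≡ 19 (mod 73), and since 16⁻¹ ≡ 32 (mod 73), t ≡ 24. Hence S ≡ 60722625 + 70537799·24 = 1753629801 (mod 5149259327).

1753629801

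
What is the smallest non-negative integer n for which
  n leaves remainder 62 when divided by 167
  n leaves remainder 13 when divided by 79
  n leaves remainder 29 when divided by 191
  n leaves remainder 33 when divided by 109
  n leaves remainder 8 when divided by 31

The moduli are pairwise coprime; M = 167·79·191·109·31 = 8514617077.
M/167 = 50985731; 50985731 ≡ 130 (mod 167); 130·9 ≡ 1, so inverse 9.
M/79 = 107779963; 107779963 ≡ 26 (mod 79); 26·76 ≡ 1, so inverse 76.
M/191 = 44579147; 44579147 ≡ 129 (mod 191); 129·77 ≡ 1, so inverse 77.
M/109 = 78115753; 78115753 ≡ 31 (mod 109); 31·102 ≡ 1, so inverse 102.
M/31 = 274665067; 274665067 ≡ 14 (mod 31); 14·20 ≡ 1, so inverse 20.
n ≡ 62·50985731·9 + 13·107779963·76 + 29·44579147·77 + 33·78115753·102 + 8·274665067·20 = 541365911911.
541365911911 mod 8514617077 = 4945036060.

4945036060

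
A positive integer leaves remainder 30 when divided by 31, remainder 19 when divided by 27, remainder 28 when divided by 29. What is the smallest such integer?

14383

The moduli are pairwise coprime; M = 31·27·29 = 24273.
M/31 = 783; 783 ≡ 8 (mod 31); 8·4 ≡ 1, so inverse 4.
M/27 = 899; 899 ≡ 8 (mod 27); 8·17 ≡ 1, so inverse 17.
M/29 = 837; 837 ≡ 25 (mod 29); 25·7 ≡ 1, so inverse 7.
N ≡ 30·783·4 + 19·899·17 + 28·837·7 = 548389.
548389 mod 24273 = 14383.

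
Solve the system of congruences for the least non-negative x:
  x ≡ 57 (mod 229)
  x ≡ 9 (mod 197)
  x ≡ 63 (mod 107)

The moduli are pairwise coprime; N = 229·197·107 = 4827091.
N/229 = 21079; 21079 ≡ 11 (mod 229); 11·125 ≡ 1, so inverse 125.
N/197 = 24503; 24503 ≡ 75 (mod 197); 75·176 ≡ 1, so inverse 176.
N/107 = 45113; 45113 ≡ 66 (mod 107); 66·60 ≡ 1, so inverse 60.
x ≡ 57·21079·125 + 9·24503·176 + 63·45113·60 = 359527767.
359527767 mod 4827091 = 2323033.

2323033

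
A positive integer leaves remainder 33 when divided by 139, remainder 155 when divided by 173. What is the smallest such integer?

12265

From n ≡ 33 (mod 139) write n = 33 + 139t. Substituting into n ≡ 155 (mod 173) gives 139t ≡ 122 (mod 173), and since 139⁻¹ ≡ 117 (mod 173), t ≡ 88. Hence n ≡ 33 + 139·88 = 12265 (mod 24047).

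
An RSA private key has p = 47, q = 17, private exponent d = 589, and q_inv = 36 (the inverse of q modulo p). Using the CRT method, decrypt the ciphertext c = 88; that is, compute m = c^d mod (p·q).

454

d_p = d mod (p−1) = 589 mod 46 = 37; d_q = d mod (q−1) = 13.
m₁ = c^(d_p) mod p: c ≡ 41 (mod 47), and 41^37 mod 47 = 31.
m₂ = c^(d_q) mod q: c ≡ 3 (mod 17), and 3^13 mod 17 = 12.
h = q_inv·(m₁ − m₂) mod p = 36·(31 − 12) mod 47 = 26.
m = m₂ + h·q = 12 + 26·17 = 454.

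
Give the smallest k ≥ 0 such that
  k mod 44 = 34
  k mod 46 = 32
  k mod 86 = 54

27402

gcd(44, 46) = 2 and 2 | (32 − 34), so the pair is consistent; merging gives k ≡ 78 (mod 1012), where 1012 = lcm(44, 46).
gcd(1012, 86) = 2 and 2 | (54 − 78), so the pair is consistent; merging gives k ≡ 27402 (mod 43516), where 43516 = lcm(1012, 86).
The solution is unique modulo lcm(44, 46, 86) = 43516.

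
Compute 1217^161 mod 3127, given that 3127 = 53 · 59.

Mod 53: 1217 ≡ 51; by Fermat, exponent reduces to 161 mod 52 = 5; 51^5 ≡ 21 (mod 53).
Mod 59: 1217 ≡ 37; by Fermat, exponent reduces to 161 mod 58 = 45; 37^45 ≡ 38 (mod 59).
Combine by CRT: x ≡ 21 (mod 53), x ≡ 38 (mod 59) ⇒ x ≡ 392 (mod 3127).

392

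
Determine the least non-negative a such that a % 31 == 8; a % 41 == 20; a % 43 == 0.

From a ≡ 8 (mod 31) write a = 8 + 31t. Substituting into a ≡ 20 (mod 41) gives 31t ≡ 12 (mod 41), and since 31⁻¹ ≡ 4 (mod 41), t ≡ 7. Hence a ≡ 8 + 31·7 = 225 (mod 1271).
From a ≡ 225 (mod 1271) write a = 225 + 1271t. Substituting into a ≡ 0 (mod 43) gives 1271t ≡ 33 (mod 43), and since 24⁻¹ ≡ 9 (mod 43), t ≡ 39. Hence a ≡ 225 + 1271·39 = 49794 (mod 54653).

49794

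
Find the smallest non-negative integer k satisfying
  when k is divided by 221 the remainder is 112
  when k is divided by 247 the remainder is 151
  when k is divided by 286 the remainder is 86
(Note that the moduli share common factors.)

18676

gcd(221, 247) = 13 and 13 | (151 − 112), so the pair is consistent; merging gives k ≡ 1880 (mod 4199), where 4199 = lcm(221, 247).
gcd(4199, 286) = 13 and 13 | (86 − 1880), so the pair is consistent; merging gives k ≡ 18676 (mod 92378), where 92378 = lcm(4199, 286).
The solution is unique modulo lcm(221, 247, 286) = 92378.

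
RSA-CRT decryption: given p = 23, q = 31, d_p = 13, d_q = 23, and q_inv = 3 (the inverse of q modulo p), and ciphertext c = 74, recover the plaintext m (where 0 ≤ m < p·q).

642

m₁ = c^(d_p) mod p: c ≡ 5 (mod 23), and 5^13 mod 23 = 21.
m₂ = c^(d_q) mod q: c ≡ 12 (mod 31), and 12^23 mod 31 = 22.
h = q_inv·(m₁ − m₂) mod p = 3·(21 − 22) mod 23 = 20.
m = m₂ + h·q = 22 + 20·31 = 642.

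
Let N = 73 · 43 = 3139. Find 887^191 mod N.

Mod 73: 887 ≡ 11; by Fermat, exponent reduces to 191 mod 72 = 47; 11^47 ≡ 39 (mod 73).
Mod 43: 887 ≡ 27; by Fermat, exponent reduces to 191 mod 42 = 23; 27^23 ≡ 2 (mod 43).
Combine by CRT: x ≡ 39 (mod 73), x ≡ 2 (mod 43) ⇒ x ≡ 1937 (mod 3139).

1937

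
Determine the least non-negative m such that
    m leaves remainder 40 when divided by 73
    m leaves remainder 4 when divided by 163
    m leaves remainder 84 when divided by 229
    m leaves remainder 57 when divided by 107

From m ≡ 40 (mod 73) write m = 40 + 73t. Substituting into m ≡ 4 (mod 163) gives 73t ≡ 127 (mod 163), and since 73⁻¹ ≡ 67 (mod 163), t ≡ 33. Hence m ≡ 40 + 73·33 = 2449 (mod 11899).
From m ≡ 2449 (mod 11899) write m = 2449 + 11899t. Substituting into m ≡ 84 (mod 229) gives 11899t ≡ 154 (mod 229), and since 220⁻¹ ≡ 178 (mod 229), t ≡ 161. Hence m ≡ 2449 + 11899·161 = 1918188 (mod 2724871).
From m ≡ 1918188 (mod 2724871) write m = 1918188 + 2724871t. Substituting into m ≡ 57 (mod 107) gives 2724871t ≡ 58 (mod 107), and since 9⁻¹ ≡ 12 (mod 107), t ≡ 54. Hence m ≡ 1918188 + 2724871·54 = 149061222 (mod 291561197).

149061222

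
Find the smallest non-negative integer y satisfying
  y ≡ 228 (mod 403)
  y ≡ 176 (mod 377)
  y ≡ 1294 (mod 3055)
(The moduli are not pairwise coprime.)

gcd(403, 377) = 13 and 13 | (176 − 228), so the pair is consistent; merging gives y ≡ 11109 (mod 11687), where 11687 = lcm(403, 377).
gcd(11687, 3055) = 13 and 13 | (1294 − 11109), so the pair is consistent; merging gives y ≡ 829199 (mod 2746445), where 2746445 = lcm(11687, 3055).
The solution is unique modulo lcm(403, 377, 3055) = 2746445.

829199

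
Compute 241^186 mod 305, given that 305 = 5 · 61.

241

Mod 5: 241 ≡ 1; by Fermat, exponent reduces to 186 mod 4 = 2; 1^2 ≡ 1 (mod 5).
Mod 61: 241 ≡ 58; by Fermat, exponent reduces to 186 mod 60 = 6; 58^6 ≡ 58 (mod 61).
Combine by CRT: x ≡ 1 (mod 5), x ≡ 58 (mod 61) ⇒ x ≡ 241 (mod 305).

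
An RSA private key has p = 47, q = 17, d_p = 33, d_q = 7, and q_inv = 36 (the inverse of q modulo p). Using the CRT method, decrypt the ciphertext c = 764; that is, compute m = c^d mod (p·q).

m₁ = c^(d_p) mod p: c ≡ 12 (mod 47), and 12^33 mod 47 = 8.
m₂ = c^(d_q) mod q: c ≡ 16 (mod 17), and 16^7 mod 17 = 16.
h = q_inv·(m₁ − m₂) mod p = 36·(8 − 16) mod 47 = 41.
m = m₂ + h·q = 16 + 41·17 = 713.

713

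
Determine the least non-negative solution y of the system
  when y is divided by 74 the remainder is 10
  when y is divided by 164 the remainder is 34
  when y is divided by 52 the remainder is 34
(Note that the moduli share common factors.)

14958

gcd(74, 164) = 2 and 2 | (34 − 10), so the pair is consistent; merging gives y ≡ 2822 (mod 6068), where 6068 = lcm(74, 164).
gcd(6068, 52) = 4 and 4 | (34 − 2822), so the pair is consistent; merging gives y ≡ 14958 (mod 78884), where 78884 = lcm(6068, 52).
The solution is unique modulo lcm(74, 164, 52) = 78884.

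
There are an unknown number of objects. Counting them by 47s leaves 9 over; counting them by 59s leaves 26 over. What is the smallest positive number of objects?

Combine the congruences pairwise.
From N ≡ 9 (mod 47) write N = 9 + 47t. Substituting into N ≡ 26 (mod 59) gives 47t ≡ 17 (mod 59), and since 47⁻¹ ≡ 54 (mod 59), t ≡ 33. Hence N ≡ 9 + 47·33 = 1560 (mod 2773).

1560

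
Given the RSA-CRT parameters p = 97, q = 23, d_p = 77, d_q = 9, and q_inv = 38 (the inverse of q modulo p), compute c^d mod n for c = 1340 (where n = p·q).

1948

m₁ = c^(d_p) mod p: c ≡ 79 (mod 97), and 79^77 mod 97 = 8.
m₂ = c^(d_q) mod q: c ≡ 6 (mod 23), and 6^9 mod 23 = 16.
h = q_inv·(m₁ − m₂) mod p = 38·(8 − 16) mod 97 = 84.
m = m₂ + h·q = 16 + 84·23 = 1948.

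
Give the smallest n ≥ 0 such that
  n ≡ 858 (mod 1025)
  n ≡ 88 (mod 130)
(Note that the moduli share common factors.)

9058

gcd(1025, 130) = 5 and 5 | (88 − 858), so the pair is consistent; merging gives n ≡ 9058 (mod 26650), where 26650 = lcm(1025, 130).
The solution is unique modulo lcm(1025, 130) = 26650.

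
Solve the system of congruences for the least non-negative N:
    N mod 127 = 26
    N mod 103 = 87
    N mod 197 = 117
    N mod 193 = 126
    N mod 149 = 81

Combine the congruences pairwise.
From N ≡ 26 (mod 127) write N = 26 + 127t. Substituting into N ≡ 87 (mod 103) gives 127t ≡ 61 (mod 103), and since 24⁻¹ ≡ 73 (mod 103), t ≡ 24. Hence N ≡ 26 + 127·24 = 3074 (mod 13081).
From N ≡ 3074 (mod 13081) write N = 3074 + 13081t. Substituting into N ≡ 117 (mod 197) gives 13081t ≡ 195 (mod 197), and since 79⁻¹ ≡ 5 (mod 197), t ≡ 187. Hence N ≡ 3074 + 13081·187 = 2449221 (mod 2576957).
From N ≡ 2449221 (mod 2576957) write N = 2449221 + 2576957t. Substituting into N ≡ 126 (mod 193) gives 2576957t ≡ 75 (mod 193), and since 21⁻¹ ≡ 46 (mod 193), t ≡ 169. Hence N ≡ 2449221 + 2576957·169 = 437954954 (mod 497352701).
From N ≡ 437954954 (mod 497352701) write N = 437954954 + 497352701t. Substituting into N ≡ 81 (mod 149) gives 497352701t ≡ 82 (mod 149), and since 88⁻¹ ≡ 127 (mod 149), t ≡ 133. Hence N ≡ 437954954 + 497352701·133 = 66585864187 (mod 74105552449).

66585864187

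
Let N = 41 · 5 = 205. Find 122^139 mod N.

Mod 41: 122 ≡ 40; by Fermat, exponent reduces to 139 mod 40 = 19; 40^19 ≡ 40 (mod 41).
Mod 5: 122 ≡ 2; by Fermat, exponent reduces to 139 mod 4 = 3; 2^3 ≡ 3 (mod 5).
Combine by CRT: x ≡ 40 (mod 41), x ≡ 3 (mod 5) ⇒ x ≡ 163 (mod 205).

163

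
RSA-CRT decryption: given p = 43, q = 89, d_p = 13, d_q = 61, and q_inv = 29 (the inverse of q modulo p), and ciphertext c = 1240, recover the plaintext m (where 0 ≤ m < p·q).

m₁ = c^(d_p) mod p: c ≡ 36 (mod 43), and 36^13 mod 43 = 36.
m₂ = c^(d_q) mod q: c ≡ 83 (mod 89), and 83^61 mod 89 = 28.
h = q_inv·(m₁ − m₂) mod p = 29·(36 − 28) mod 43 = 17.
m = m₂ + h·q = 28 + 17·89 = 1541.

1541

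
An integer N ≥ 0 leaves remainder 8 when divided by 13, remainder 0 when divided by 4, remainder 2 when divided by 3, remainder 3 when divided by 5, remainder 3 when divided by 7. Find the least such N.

The moduli are pairwise coprime; M = 13·4·3·5·7 = 5460.
M/13 = 420; 420 ≡ 4 (mod 13); 4·10 ≡ 1, so inverse 10.
M/4 = 1365; 1365 ≡ 1 (mod 4), inverse 1.
M/3 = 1820; 1820 ≡ 2 (mod 3); 2·2 ≡ 1, so inverse 2.
M/5 = 1092; 1092 ≡ 2 (mod 5); 2·3 ≡ 1, so inverse 3.
M/7 = 780; 780 ≡ 3 (mod 7); 3·5 ≡ 1, so inverse 5.
N ≡ 8·420·10 + 0·1365·1 + 2·1820·2 + 3·1092·3 + 3·780·5 = 62408.
62408 mod 5460 = 2348.

2348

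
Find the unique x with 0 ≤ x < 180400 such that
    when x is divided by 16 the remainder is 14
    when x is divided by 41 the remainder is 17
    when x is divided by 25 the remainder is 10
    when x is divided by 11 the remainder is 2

The moduli are pairwise coprime; N = 16·41·25·11 = 180400.
N/16 = 11275; 11275 ≡ 11 (mod 16); 11·3 ≡ 1, so inverse 3.
N/41 = 4400; 4400 ≡ 13 (mod 41); 13·19 ≡ 1, so inverse 19.
N/25 = 7216; 7216 ≡ 16 (mod 25); 16·11 ≡ 1, so inverse 11.
N/11 = 16400; 16400 ≡ 10 (mod 11); 10·10 ≡ 1, so inverse 10.
x ≡ 14·11275·3 + 17·4400·19 + 10·7216·11 + 2·16400·10 = 3016510.
3016510 mod 180400 = 130110.

130110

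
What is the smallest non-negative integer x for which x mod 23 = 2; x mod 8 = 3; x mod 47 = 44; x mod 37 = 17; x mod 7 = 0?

1266083

From x ≡ 2 (mod 23) write x = 2 + 23t. Substituting into x ≡ 3 (mod 8) gives 23t ≡ 1 (mod 8), and since 7⁻¹ ≡ 7 (mod 8), t ≡ 7. Hence x ≡ 2 + 23·7 = 163 (mod 184).
From x ≡ 163 (mod 184) write x = 163 + 184t. Substituting into x ≡ 44 (mod 47) gives 184t ≡ 22 (mod 47), and since 43⁻¹ ≡ 35 (mod 47), t ≡ 18. Hence x ≡ 163 + 184·18 = 3475 (mod 8648).
From x ≡ 3475 (mod 8648) write x = 3475 + 8648t. Substituting into x ≡ 17 (mod 37) gives 8648t ≡ 20 (mod 37), and since 27⁻¹ ≡ 11 (mod 37), t ≡ 35. Hence x ≡ 3475 + 8648·35 = 306155 (mod 319976).
From x ≡ 306155 (mod 319976) write x = 306155 + 319976t. Substituting into x ≡ 0 (mod 7) gives 319976t ≡ 4 (mod 7), and since 6⁻¹ ≡ 6 (mod 7), t ≡ 3. Hence x ≡ 306155 + 319976·3 = 1266083 (mod 2239832).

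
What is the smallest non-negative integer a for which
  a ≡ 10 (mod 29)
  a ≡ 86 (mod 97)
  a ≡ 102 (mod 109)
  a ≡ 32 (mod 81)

Combine the congruences pairwise.
From a ≡ 10 (mod 29) write a = 10 + 29t. Substituting into a ≡ 86 (mod 97) gives 29t ≡ 76 (mod 97), and since 29⁻¹ ≡ 87 (mod 97), t ≡ 16. Hence a ≡ 10 + 29·16 = 474 (mod 2813).
From a ≡ 474 (mod 2813) write a = 474 + 2813t. Substituting into a ≡ 102 (mod 109) gives 2813t ≡ 64 (mod 109), and since 88⁻¹ ≡ 83 (mod 109), t ≡ 80. Hence a ≡ 474 + 2813·80 = 225514 (mod 306617).
From a ≡ 225514 (mod 306617) write a = 225514 + 306617t. Substituting into a ≡ 32 (mod 81) gives 306617t ≡ 22 (mod 81), and since 32⁻¹ ≡ 38 (mod 81), t ≡ 26. Hence a ≡ 225514 + 306617·26 = 8197556 (mod 24835977).

8197556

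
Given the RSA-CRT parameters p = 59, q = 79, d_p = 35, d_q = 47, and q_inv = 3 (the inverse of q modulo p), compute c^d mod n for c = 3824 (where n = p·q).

m₁ = c^(d_p) mod p: c ≡ 48 (mod 59), and 48^35 mod 59 = 27.
m₂ = c^(d_q) mod q: c ≡ 32 (mod 79), and 32^47 mod 79 = 2.
h = q_inv·(m₁ − m₂) mod p = 3·(27 − 2) mod 59 = 16.
m = m₂ + h·q = 2 + 16·79 = 1266.

1266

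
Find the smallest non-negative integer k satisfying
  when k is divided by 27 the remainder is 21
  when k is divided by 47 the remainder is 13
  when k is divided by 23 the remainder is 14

The moduli are pairwise coprime; N = 27·47·23 = 29187.
N/27 = 1081; 1081 ≡ 1 (mod 27), inverse 1.
N/47 = 621; 621 ≡ 10 (mod 47); 10·33 ≡ 1, so inverse 33.
N/23 = 1269; 1269 ≡ 4 (mod 23); 4·6 ≡ 1, so inverse 6.
k ≡ 21·1081·1 + 13·621·33 + 14·1269·6 = 395706.
395706 mod 29187 = 16275.

16275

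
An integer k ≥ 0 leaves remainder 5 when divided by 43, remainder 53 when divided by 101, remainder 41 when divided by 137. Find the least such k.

544342

The moduli are pairwise coprime; N = 43·101·137 = 594991.
N/43 = 13837; 13837 ≡ 34 (mod 43); 34·19 ≡ 1, so inverse 19.
N/101 = 5891; 5891 ≡ 33 (mod 101); 33·49 ≡ 1, so inverse 49.
N/137 = 4343; 4343 ≡ 96 (mod 137); 96·10 ≡ 1, so inverse 10.
k ≡ 5·13837·19 + 53·5891·49 + 41·4343·10 = 18394072.
18394072 mod 594991 = 544342.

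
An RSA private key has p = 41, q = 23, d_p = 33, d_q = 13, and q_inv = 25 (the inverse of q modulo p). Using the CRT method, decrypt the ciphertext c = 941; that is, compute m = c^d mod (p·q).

295

m₁ = c^(d_p) mod p: c ≡ 39 (mod 41), and 39^33 mod 41 = 8.
m₂ = c^(d_q) mod q: c ≡ 21 (mod 23), and 21^13 mod 23 = 19.
h = q_inv·(m₁ − m₂) mod p = 25·(8 − 19) mod 41 = 12.
m = m₂ + h·q = 19 + 12·23 = 295.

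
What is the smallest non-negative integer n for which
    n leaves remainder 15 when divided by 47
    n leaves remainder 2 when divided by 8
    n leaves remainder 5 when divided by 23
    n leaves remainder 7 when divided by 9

61162

From n ≡ 15 (mod 47) write n = 15 + 47t. Substituting into n ≡ 2 (mod 8) gives 47t ≡ 3 (mod 8), and since 7⁻¹ ≡ 7 (mod 8), t ≡ 5. Hence n ≡ 15 + 47·5 = 250 (mod 376).
From n ≡ 250 (mod 376) write n = 250 + 376t. Substituting into n ≡ 5 (mod 23) gives 376t ≡ 8 (mod 23), and since 8⁻¹ ≡ 3 (mod 23), t ≡ 1. Hence n ≡ 250 + 376·1 = 626 (mod 8648).
From n ≡ 626 (mod 8648) write n = 626 + 8648t. Substituting into n ≡ 7 (mod 9) gives 8648t ≡ 2 (mod 9), and since 8⁻¹ ≡ 8 (mod 9), t ≡ 7. Hence n ≡ 626 + 8648·7 = 61162 (mod 77832).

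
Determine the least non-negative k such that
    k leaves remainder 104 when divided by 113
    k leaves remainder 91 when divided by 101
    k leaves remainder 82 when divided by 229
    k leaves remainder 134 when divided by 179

From k ≡ 104 (mod 113) write k = 104 + 113t. Substituting into k ≡ 91 (mod 101) gives 113t ≡ 88 (mod 101), and since 12⁻¹ ≡ 59 (mod 101), t ≡ 41. Hence k ≡ 104 + 113·41 = 4737 (mod 11413).
From k ≡ 4737 (mod 11413) write k = 4737 + 11413t. Substituting into k ≡ 82 (mod 229) gives 11413t ≡ 154 (mod 229), and since 192⁻¹ ≡ 99 (mod 229), t ≡ 132. Hence k ≡ 4737 + 11413·132 = 1511253 (mod 2613577).
From k ≡ 1511253 (mod 2613577) write k = 1511253 + 2613577t. Substituting into k ≡ 134 (mod 179) gives 2613577t ≡ 178 (mod 179), and since 177⁻¹ ≡ 89 (mod 179), t ≡ 90. Hence k ≡ 1511253 + 2613577·90 = 236733183 (mod 467830283).

236733183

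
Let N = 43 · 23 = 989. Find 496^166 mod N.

956

Mod 43: 496 ≡ 23; by Fermat, exponent reduces to 166 mod 42 = 40; 23^40 ≡ 10 (mod 43).
Mod 23: 496 ≡ 13; by Fermat, exponent reduces to 166 mod 22 = 12; 13^12 ≡ 13 (mod 23).
Combine by CRT: x ≡ 10 (mod 43), x ≡ 13 (mod 23) ⇒ x ≡ 956 (mod 989).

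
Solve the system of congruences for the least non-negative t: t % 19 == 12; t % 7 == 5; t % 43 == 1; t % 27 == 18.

6795

The moduli are pairwise coprime; N = 19·7·43·27 = 154413.
N/19 = 8127; 8127 ≡ 14 (mod 19); 14·15 ≡ 1, so inverse 15.
N/7 = 22059; 22059 ≡ 2 (mod 7); 2·4 ≡ 1, so inverse 4.
N/43 = 3591; 3591 ≡ 22 (mod 43); 22·2 ≡ 1, so inverse 2.
N/27 = 5719; 5719 ≡ 22 (mod 27); 22·16 ≡ 1, so inverse 16.
t ≡ 12·8127·15 + 5·22059·4 + 1·3591·2 + 18·5719·16 = 3558294.
3558294 mod 154413 = 6795.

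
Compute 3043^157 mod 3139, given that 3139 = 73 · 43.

Mod 73: 3043 ≡ 50; by Fermat, exponent reduces to 157 mod 72 = 13; 50^13 ≡ 61 (mod 73).
Mod 43: 3043 ≡ 33; by Fermat, exponent reduces to 157 mod 42 = 31; 33^31 ≡ 20 (mod 43).
Combine by CRT: x ≡ 61 (mod 73), x ≡ 20 (mod 43) ⇒ x ≡ 1740 (mod 3139).

1740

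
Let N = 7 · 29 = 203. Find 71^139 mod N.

183

Mod 7: 71 ≡ 1; by Fermat, exponent reduces to 139 mod 6 = 1; 1^1 ≡ 1 (mod 7).
Mod 29: 71 ≡ 13; by Fermat, exponent reduces to 139 mod 28 = 27; 13^27 ≡ 9 (mod 29).
Combine by CRT: x ≡ 1 (mod 7), x ≡ 9 (mod 29) ⇒ x ≡ 183 (mod 203).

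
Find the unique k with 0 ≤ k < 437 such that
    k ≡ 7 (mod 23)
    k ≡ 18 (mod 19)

398

From k ≡ 7 (mod 23) write k = 7 + 23t. Substituting into k ≡ 18 (mod 19) gives 23t ≡ 11 (mod 19), and since 4⁻¹ ≡ 5 (mod 19), t ≡ 17. Hence k ≡ 7 + 23·17 = 398 (mod 437).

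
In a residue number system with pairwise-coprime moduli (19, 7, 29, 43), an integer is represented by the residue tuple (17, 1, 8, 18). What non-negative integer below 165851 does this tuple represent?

From x ≡ 17 (mod 19) write x = 17 + 19t. Substituting into x ≡ 1 (mod 7) gives 19t ≡ 5 (mod 7), and since 5⁻¹ ≡ 3 (mod 7), t ≡ 1. Hence x ≡ 17 + 19·1 = 36 (mod 133).
From x ≡ 36 (mod 133) write x = 36 + 133t. Substituting into x ≡ 8 (mod 29) gives 133t ≡ 1 (mod 29), and since 17⁻¹ ≡ 12 (mod 29), t ≡ 12. Hence x ≡ 36 + 133·12 = 1632 (mod 3857).
From x ≡ 1632 (mod 3857) write x = 1632 + 3857t. Substituting into x ≡ 18 (mod 43) gives 3857t ≡ 20 (mod 43), and since 30⁻¹ ≡ 33 (mod 43), t ≡ 15. Hence x ≡ 1632 + 3857·15 = 59487 (mod 165851).

59487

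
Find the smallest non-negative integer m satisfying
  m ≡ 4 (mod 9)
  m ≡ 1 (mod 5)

Combine the congruences pairwise.
From m ≡ 4 (mod 9) write m = 4 + 9t. Substituting into m ≡ 1 (mod 5) gives 9t ≡ 2 (mod 5), and since 4⁻¹ ≡ 4 (mod 5), t ≡ 3. Hence m ≡ 4 + 9·3 = 31 (mod 45).

31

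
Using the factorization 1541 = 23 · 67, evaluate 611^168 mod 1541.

Mod 23: 611 ≡ 13; by Fermat, exponent reduces to 168 mod 22 = 14; 13^14 ≡ 12 (mod 23).
Mod 67: 611 ≡ 8; by Fermat, exponent reduces to 168 mod 66 = 36; 8^36 ≡ 24 (mod 67).
Combine by CRT: x ≡ 12 (mod 23), x ≡ 24 (mod 67) ⇒ x ≡ 426 (mod 1541).

426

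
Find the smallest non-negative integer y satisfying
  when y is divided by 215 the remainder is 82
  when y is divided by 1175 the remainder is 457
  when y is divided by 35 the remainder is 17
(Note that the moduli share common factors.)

311832

gcd(215, 1175) = 5 and 5 | (457 − 82), so the pair is consistent; merging gives y ≡ 8682 (mod 50525), where 50525 = lcm(215, 1175).
gcd(50525, 35) = 5 and 5 | (17 − 8682), so the pair is consistent; merging gives y ≡ 311832 (mod 353675), where 353675 = lcm(50525, 35).
The solution is unique modulo lcm(215, 1175, 35) = 353675.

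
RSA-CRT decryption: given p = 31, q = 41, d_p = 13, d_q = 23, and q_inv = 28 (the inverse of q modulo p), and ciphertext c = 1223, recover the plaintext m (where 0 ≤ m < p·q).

m₁ = c^(d_p) mod p: c ≡ 14 (mod 31), and 14^13 mod 31 = 28.
m₂ = c^(d_q) mod q: c ≡ 34 (mod 41), and 34^23 mod 41 = 15.
h = q_inv·(m₁ − m₂) mod p = 28·(28 − 15) mod 31 = 23.
m = m₂ + h·q = 15 + 23·41 = 958.

958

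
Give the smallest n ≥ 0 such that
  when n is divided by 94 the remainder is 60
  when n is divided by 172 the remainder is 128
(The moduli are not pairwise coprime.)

2880

gcd(94, 172) = 2 and 2 | (128 − 60), so the pair is consistent; merging gives n ≡ 2880 (mod 8084), where 8084 = lcm(94, 172).
The solution is unique modulo lcm(94, 172) = 8084.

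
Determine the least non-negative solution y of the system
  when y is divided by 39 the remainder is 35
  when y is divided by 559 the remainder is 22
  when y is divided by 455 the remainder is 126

gcd(39, 559) = 13 and 13 | (22 − 35), so the pair is consistent; merging gives y ≡ 581 (mod 1677), where 1677 = lcm(39, 559).
gcd(1677, 455) = 13 and 13 | (126 − 581), so the pair is consistent; merging gives y ≡ 581 (mod 58695), where 58695 = lcm(1677, 455).
The solution is unique modulo lcm(39, 559, 455) = 58695.

581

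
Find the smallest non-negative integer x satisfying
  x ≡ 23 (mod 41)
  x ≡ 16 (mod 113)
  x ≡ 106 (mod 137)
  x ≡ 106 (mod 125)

The moduli are pairwise coprime; N = 41·113·137·125 = 79340125.
N/41 = 1935125; 1935125 ≡ 7 (mod 41); 7·6 ≡ 1, so inverse 6.
N/113 = 702125; 702125 ≡ 56 (mod 113); 56·111 ≡ 1, so inverse 111.
N/137 = 579125; 579125 ≡ 26 (mod 137); 26·58 ≡ 1, so inverse 58.
N/125 = 634721; 634721 ≡ 96 (mod 125); 96·56 ≡ 1, so inverse 56.
x ≡ 23·1935125·6 + 16·702125·111 + 106·579125·58 + 106·634721·56 = 8842185606.
8842185606 mod 79340125 = 35431731.

35431731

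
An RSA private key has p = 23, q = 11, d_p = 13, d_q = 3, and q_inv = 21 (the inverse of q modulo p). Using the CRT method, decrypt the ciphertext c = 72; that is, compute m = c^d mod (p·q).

216

m₁ = c^(d_p) mod p: c ≡ 3 (mod 23), and 3^13 mod 23 = 9.
m₂ = c^(d_q) mod q: c ≡ 6 (mod 11), and 6^3 mod 11 = 7.
h = q_inv·(m₁ − m₂) mod p = 21·(9 − 7) mod 23 = 19.
m = m₂ + h·q = 7 + 19·11 = 216.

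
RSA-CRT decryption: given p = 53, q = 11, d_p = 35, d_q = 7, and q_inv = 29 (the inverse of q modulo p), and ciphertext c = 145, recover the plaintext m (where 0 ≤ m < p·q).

m₁ = c^(d_p) mod p: c ≡ 39 (mod 53), and 39^35 mod 53 = 21.
m₂ = c^(d_q) mod q: c ≡ 2 (mod 11), and 2^7 mod 11 = 7.
h = q_inv·(m₁ − m₂) mod p = 29·(21 − 7) mod 53 = 35.
m = m₂ + h·q = 7 + 35·11 = 392.

392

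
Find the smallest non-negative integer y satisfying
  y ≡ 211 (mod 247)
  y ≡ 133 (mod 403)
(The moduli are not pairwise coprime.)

Combine the congruences pairwise.
gcd(247, 403) = 13 and 13 | (133 − 211), so the pair is consistent; merging gives y ≡ 4163 (mod 7657), where 7657 = lcm(247, 403).
The solution is unique modulo lcm(247, 403) = 7657.

4163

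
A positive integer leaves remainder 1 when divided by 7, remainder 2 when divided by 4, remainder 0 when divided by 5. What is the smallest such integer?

The moduli are pairwise coprime; M = 7·4·5 = 140.
M/7 = 20; 20 ≡ 6 (mod 7); 6·6 ≡ 1, so inverse 6.
M/4 = 35; 35 ≡ 3 (mod 4); 3·3 ≡ 1, so inverse 3.
M/5 = 28; 28 ≡ 3 (mod 5); 3·2 ≡ 1, so inverse 2.
N ≡ 1·20·6 + 2·35·3 + 0·28·2 = 330.
330 mod 140 = 50.

50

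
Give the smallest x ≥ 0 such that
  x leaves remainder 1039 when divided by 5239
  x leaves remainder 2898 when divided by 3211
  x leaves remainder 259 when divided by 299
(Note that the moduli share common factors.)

1059317

gcd(5239, 3211) = 169 and 169 | (2898 − 1039), so the pair is consistent; merging gives x ≡ 63907 (mod 99541), where 99541 = lcm(5239, 3211).
gcd(99541, 299) = 13 and 13 | (259 − 63907), so the pair is consistent; merging gives x ≡ 1059317 (mod 2289443), where 2289443 = lcm(99541, 299).
The solution is unique modulo lcm(5239, 3211, 299) = 2289443.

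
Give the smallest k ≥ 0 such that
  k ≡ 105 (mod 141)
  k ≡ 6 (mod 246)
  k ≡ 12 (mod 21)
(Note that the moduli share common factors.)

60030

gcd(141, 246) = 3 and 3 | (6 − 105), so the pair is consistent; merging gives k ≡ 2220 (mod 11562), where 11562 = lcm(141, 246).
gcd(11562, 21) = 3 and 3 | (12 − 2220), so the pair is consistent; merging gives k ≡ 60030 (mod 80934), where 80934 = lcm(11562, 21).
The solution is unique modulo lcm(141, 246, 21) = 80934.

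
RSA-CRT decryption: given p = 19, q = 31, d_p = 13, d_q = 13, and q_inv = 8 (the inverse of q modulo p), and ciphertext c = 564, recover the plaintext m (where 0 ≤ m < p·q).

m₁ = c^(d_p) mod p: c ≡ 13 (mod 19), and 13^13 mod 19 = 15.
m₂ = c^(d_q) mod q: c ≡ 6 (mod 31), and 6^13 mod 31 = 6.
h = q_inv·(m₁ − m₂) mod p = 8·(15 − 6) mod 19 = 15.
m = m₂ + h·q = 6 + 15·31 = 471.

471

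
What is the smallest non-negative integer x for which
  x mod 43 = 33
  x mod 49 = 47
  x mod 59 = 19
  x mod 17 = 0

Combine the congruences pairwise.
From x ≡ 33 (mod 43) write x = 33 + 43t. Substituting into x ≡ 47 (mod 49) gives 43t ≡ 14 (mod 49), and since 43⁻¹ ≡ 8 (mod 49), t ≡ 14. Hence x ≡ 33 + 43·14 = 635 (mod 2107).
From x ≡ 635 (mod 2107) write x = 635 + 2107t. Substituting into x ≡ 19 (mod 59) gives 2107t ≡ 33 (mod 59), and since 42⁻¹ ≡ 52 (mod 59), t ≡ 5. Hence x ≡ 635 + 2107·5 = 11170 (mod 124313).
From x ≡ 11170 (mod 124313) write x = 11170 + 124313t. Substituting into x ≡ 0 (mod 17) gives 124313t ≡ 16 (mod 17), and since 9⁻¹ ≡ 2 (mod 17), t ≡ 15. Hence x ≡ 11170 + 124313·15 = 1875865 (mod 2113321).

1875865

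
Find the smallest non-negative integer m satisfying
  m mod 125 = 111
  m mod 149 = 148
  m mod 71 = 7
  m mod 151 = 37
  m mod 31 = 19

3615181486

From m ≡ 111 (mod 125) write m = 111 + 125t. Substituting into m ≡ 148 (mod 149) gives 125t ≡ 37 (mod 149), and since 125⁻¹ ≡ 31 (mod 149), t ≡ 104. Hence m ≡ 111 + 125·104 = 13111 (mod 18625).
From m ≡ 13111 (mod 18625) write m = 13111 + 18625t. Substituting into m ≡ 7 (mod 71) gives 18625t ≡ 31 (mod 71), and since 23⁻¹ ≡ 34 (mod 71), t ≡ 60. Hence m ≡ 13111 + 18625·60 = 1130611 (mod 1322375).
From m ≡ 1130611 (mod 1322375) write m = 1130611 + 1322375t. Substituting into m ≡ 37 (mod 151) gives 1322375t ≡ 114 (mod 151), and since 68⁻¹ ≡ 20 (mod 151), t ≡ 15. Hence m ≡ 1130611 + 1322375·15 = 20966236 (mod 199678625).
From m ≡ 20966236 (mod 199678625) write m = 20966236 + 199678625t. Substituting into m ≡ 19 (mod 31) gives 199678625t ≡ 13 (mod 31), and since 30⁻¹ ≡ 30 (mod 31), t ≡ 18. Hence m ≡ 20966236 + 199678625·18 = 3615181486 (mod 6190037375).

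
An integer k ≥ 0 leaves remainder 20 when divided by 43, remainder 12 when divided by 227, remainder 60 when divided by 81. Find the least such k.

The moduli are pairwise coprime; N = 43·227·81 = 790641.
N/43 = 18387; 18387 ≡ 26 (mod 43); 26·5 ≡ 1, so inverse 5.
N/227 = 3483; 3483 ≡ 78 (mod 227); 78·195 ≡ 1, so inverse 195.
N/81 = 9761; 9761 ≡ 41 (mod 81); 41·2 ≡ 1, so inverse 2.
k ≡ 20·18387·5 + 12·3483·195 + 60·9761·2 = 11160240.
11160240 mod 790641 = 91266.

91266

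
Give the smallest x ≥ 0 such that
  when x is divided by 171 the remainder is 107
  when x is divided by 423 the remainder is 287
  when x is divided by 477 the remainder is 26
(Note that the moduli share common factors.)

177947

Combine the congruences pairwise.
gcd(171, 423) = 9 and 9 | (287 − 107), so the pair is consistent; merging gives x ≡ 1133 (mod 8037), where 8037 = lcm(171, 423).
gcd(8037, 477) = 9 and 9 | (26 − 1133), so the pair is consistent; merging gives x ≡ 177947 (mod 425961), where 425961 = lcm(8037, 477).
The solution is unique modulo lcm(171, 423, 477) = 425961.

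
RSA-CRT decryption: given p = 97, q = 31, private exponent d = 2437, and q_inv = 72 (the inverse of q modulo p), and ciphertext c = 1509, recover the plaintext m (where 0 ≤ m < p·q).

2274

d_p = d mod (p−1) = 2437 mod 96 = 37; d_q = d mod (q−1) = 7.
m₁ = c^(d_p) mod p: c ≡ 54 (mod 97), and 54^37 mod 97 = 43.
m₂ = c^(d_q) mod q: c ≡ 21 (mod 31), and 21^7 mod 31 = 11.
h = q_inv·(m₁ − m₂) mod p = 72·(43 − 11) mod 97 = 73.
m = m₂ + h·q = 11 + 73·31 = 2274.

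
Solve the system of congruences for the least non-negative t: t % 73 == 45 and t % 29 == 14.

1870

From t ≡ 45 (mod 73) write t = 45 + 73s. Substituting into t ≡ 14 (mod 29) gives 73s ≡ 27 (mod 29), and since 15⁻¹ ≡ 2 (mod 29), s ≡ 25. Hence t ≡ 45 + 73·25 = 1870 (mod 2117).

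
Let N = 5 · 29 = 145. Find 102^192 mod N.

16

Mod 5: 102 ≡ 2; since 4 | 192, by Fermat 2^192 ≡ 1 (mod 5).
Mod 29: 102 ≡ 15; by Fermat, exponent reduces to 192 mod 28 = 24; 15^24 ≡ 16 (mod 29).
Combine by CRT: x ≡ 1 (mod 5), x ≡ 16 (mod 29) ⇒ x ≡ 16 (mod 145).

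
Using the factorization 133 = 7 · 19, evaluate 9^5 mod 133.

130

Mod 7: 9 ≡ 2; 2^5 ≡ 4 (mod 7).
Mod 19: 9 ≡ 9; 9^5 ≡ 16 (mod 19).
Combine by CRT: x ≡ 4 (mod 7), x ≡ 16 (mod 19) ⇒ x ≡ 130 (mod 133).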